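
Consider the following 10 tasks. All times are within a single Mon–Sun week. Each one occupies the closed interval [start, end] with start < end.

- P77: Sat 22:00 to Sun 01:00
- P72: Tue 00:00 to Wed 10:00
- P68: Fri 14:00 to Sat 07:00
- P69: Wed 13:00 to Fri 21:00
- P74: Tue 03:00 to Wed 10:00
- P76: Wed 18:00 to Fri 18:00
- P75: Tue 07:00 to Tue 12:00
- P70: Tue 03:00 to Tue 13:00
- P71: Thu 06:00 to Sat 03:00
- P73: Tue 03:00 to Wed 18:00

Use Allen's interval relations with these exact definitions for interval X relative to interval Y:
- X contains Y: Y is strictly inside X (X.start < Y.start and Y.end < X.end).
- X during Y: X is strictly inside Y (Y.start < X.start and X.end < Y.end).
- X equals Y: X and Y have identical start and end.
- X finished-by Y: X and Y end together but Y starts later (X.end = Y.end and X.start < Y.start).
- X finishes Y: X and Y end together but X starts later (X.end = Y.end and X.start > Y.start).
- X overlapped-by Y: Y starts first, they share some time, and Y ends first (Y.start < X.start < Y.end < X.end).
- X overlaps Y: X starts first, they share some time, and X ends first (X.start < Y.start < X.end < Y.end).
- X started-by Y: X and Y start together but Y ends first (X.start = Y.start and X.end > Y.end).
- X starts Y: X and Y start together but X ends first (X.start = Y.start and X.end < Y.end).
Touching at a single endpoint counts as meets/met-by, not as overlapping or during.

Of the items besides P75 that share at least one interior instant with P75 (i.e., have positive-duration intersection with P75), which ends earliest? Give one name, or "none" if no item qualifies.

P70

Target P75 = [Tue 07:00, Tue 12:00].
P68 [Fri 14:00, Sat 07:00] → after → excluded.
P69 [Wed 13:00, Fri 21:00] → after → excluded.
P70 [Tue 03:00, Tue 13:00] → contains → candidate.
P71 [Thu 06:00, Sat 03:00] → after → excluded.
P72 [Tue 00:00, Wed 10:00] → contains → candidate.
P73 [Tue 03:00, Wed 18:00] → contains → candidate.
P74 [Tue 03:00, Wed 10:00] → contains → candidate.
P76 [Wed 18:00, Fri 18:00] → after → excluded.
P77 [Sat 22:00, Sun 01:00] → after → excluded.
Among candidates, earliest end is Tue 13:00 → P70.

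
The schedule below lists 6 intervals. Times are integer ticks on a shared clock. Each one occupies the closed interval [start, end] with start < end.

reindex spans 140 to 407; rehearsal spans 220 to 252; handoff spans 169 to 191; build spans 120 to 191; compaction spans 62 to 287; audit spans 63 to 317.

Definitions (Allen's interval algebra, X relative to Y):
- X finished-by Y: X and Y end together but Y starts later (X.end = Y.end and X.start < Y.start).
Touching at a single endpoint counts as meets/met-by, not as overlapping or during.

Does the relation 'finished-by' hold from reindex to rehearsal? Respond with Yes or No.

No

reindex = [140, 407], rehearsal = [220, 252].
Actual relation of reindex to rehearsal: contains.
Asked whether 'finished-by' holds → No.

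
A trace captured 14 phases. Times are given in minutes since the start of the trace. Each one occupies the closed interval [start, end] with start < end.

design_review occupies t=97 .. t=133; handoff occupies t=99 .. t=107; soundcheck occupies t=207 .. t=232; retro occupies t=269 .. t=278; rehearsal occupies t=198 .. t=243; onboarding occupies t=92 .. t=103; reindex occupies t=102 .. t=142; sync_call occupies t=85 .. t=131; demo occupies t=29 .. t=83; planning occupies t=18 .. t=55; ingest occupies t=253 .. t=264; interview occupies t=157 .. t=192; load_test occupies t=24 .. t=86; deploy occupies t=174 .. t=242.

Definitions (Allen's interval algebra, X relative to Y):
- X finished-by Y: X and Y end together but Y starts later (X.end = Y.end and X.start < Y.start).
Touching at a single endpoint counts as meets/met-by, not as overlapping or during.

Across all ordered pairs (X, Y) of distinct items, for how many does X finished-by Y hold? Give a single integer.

0

Checking all 182 ordered pairs for relation 'finished-by'; matching pairs in alphabetical order:
No pair satisfies it.
Count: 0.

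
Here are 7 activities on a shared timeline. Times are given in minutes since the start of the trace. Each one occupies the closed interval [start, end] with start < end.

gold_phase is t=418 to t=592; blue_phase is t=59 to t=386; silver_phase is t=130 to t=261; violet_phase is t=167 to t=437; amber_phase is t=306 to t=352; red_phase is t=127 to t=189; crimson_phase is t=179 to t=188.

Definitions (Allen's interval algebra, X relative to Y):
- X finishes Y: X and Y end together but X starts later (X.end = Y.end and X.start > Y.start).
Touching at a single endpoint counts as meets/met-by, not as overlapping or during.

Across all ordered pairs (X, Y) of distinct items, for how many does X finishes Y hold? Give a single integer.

0

Checking all 42 ordered pairs for relation 'finishes'; matching pairs in alphabetical order:
No pair satisfies it.
Count: 0.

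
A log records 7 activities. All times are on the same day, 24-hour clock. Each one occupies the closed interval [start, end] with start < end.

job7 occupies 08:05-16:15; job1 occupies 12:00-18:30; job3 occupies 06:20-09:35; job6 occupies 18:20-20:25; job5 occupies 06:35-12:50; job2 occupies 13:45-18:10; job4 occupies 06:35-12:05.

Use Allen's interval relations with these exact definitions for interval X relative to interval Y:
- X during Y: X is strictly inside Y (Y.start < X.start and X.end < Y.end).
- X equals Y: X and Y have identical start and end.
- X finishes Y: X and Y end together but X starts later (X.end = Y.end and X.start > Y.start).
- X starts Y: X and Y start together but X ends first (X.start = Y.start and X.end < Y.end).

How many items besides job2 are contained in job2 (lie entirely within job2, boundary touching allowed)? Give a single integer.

0

Target job2 = [13:45, 18:10].
job1 [12:00, 18:30] → contains → no.
job3 [06:20, 09:35] → before → no.
job4 [06:35, 12:05] → before → no.
job5 [06:35, 12:50] → before → no.
job6 [18:20, 20:25] → after → no.
job7 [08:05, 16:15] → overlaps → no.
Total: 0.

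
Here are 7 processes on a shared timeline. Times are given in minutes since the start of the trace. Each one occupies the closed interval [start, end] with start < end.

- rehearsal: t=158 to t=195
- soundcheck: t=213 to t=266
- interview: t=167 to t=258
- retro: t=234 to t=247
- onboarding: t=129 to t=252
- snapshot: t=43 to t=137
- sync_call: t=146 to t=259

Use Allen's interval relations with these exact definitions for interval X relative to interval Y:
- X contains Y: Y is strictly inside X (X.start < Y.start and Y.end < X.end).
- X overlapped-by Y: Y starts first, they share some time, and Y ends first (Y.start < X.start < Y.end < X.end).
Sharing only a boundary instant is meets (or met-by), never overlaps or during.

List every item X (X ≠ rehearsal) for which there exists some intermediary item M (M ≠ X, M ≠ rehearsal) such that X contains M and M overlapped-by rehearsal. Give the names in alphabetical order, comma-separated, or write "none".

sync_call

Target rehearsal = [t=158, t=195].
Intermediaries M with M overlapped-by rehearsal: interview.
Via interview — items with X contains interview: sync_call.
Union: sync_call.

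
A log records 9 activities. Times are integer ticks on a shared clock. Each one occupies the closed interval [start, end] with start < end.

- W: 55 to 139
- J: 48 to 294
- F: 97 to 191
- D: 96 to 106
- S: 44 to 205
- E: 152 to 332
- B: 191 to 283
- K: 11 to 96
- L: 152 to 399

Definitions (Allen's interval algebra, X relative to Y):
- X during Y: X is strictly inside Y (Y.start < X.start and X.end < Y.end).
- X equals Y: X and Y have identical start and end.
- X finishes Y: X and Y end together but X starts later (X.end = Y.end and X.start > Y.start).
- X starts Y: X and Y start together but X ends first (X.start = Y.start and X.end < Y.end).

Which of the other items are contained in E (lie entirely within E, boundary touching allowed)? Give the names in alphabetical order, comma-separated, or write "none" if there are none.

Target E = [152, 332].
B [191, 283] → during → yes.
D [96, 106] → before → no.
F [97, 191] → overlaps → no.
J [48, 294] → overlaps → no.
K [11, 96] → before → no.
L [152, 399] → started-by → no.
S [44, 205] → overlaps → no.
W [55, 139] → before → no.
Result: B.

B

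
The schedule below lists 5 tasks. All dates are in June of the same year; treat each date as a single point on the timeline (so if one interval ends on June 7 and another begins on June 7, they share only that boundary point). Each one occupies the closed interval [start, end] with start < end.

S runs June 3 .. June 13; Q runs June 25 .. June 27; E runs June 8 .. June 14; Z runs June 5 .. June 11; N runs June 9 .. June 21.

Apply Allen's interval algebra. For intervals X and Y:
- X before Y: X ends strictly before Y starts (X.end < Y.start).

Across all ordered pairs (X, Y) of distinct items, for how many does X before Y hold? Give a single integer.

4

Checking all 20 ordered pairs for relation 'before'; matching pairs in alphabetical order:
(E, Q): E before Q ✓
(N, Q): N before Q ✓
(S, Q): S before Q ✓
(Z, Q): Z before Q ✓
Count: 4.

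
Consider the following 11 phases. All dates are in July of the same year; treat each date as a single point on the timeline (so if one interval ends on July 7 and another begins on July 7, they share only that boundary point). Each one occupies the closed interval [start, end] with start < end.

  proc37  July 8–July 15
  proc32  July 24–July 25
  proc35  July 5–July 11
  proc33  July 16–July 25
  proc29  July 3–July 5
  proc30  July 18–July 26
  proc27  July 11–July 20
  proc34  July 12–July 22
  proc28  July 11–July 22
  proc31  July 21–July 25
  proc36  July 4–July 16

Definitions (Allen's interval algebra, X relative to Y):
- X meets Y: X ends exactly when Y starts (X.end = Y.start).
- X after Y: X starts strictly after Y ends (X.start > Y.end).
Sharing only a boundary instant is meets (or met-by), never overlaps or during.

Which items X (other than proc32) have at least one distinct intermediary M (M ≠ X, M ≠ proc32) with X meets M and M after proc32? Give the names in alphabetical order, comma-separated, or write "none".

none

Target proc32 = [July 24, July 25].
Intermediaries M with M after proc32: none.
Union: none.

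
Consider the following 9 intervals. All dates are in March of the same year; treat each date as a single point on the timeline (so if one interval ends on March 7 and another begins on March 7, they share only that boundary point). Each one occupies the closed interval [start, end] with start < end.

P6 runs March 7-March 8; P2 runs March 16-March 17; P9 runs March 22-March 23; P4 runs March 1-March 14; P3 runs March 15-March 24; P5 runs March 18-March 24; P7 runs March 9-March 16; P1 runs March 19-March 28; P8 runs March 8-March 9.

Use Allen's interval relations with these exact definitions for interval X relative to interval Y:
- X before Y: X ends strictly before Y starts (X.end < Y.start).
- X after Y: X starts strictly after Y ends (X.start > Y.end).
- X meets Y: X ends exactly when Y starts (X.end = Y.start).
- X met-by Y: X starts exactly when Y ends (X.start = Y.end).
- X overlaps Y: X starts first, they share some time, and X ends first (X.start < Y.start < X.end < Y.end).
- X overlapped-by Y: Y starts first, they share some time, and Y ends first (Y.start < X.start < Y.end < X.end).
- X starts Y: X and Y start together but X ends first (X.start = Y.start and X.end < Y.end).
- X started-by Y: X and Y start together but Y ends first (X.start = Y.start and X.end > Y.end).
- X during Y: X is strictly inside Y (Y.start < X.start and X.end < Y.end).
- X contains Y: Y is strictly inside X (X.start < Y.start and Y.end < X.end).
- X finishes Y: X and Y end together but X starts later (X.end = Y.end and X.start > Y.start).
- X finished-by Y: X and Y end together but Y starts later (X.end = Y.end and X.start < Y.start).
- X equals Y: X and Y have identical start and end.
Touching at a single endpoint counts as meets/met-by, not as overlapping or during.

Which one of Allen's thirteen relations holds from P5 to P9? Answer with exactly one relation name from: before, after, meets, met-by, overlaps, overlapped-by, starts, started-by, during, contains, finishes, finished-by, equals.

P5 = [March 18, March 24]; P9 = [March 22, March 23].
Compare endpoints: P5.start < P9.start, P5.start < P9.end, P5.end > P9.start, P5.end > P9.end.
That pattern is 'contains'.

contains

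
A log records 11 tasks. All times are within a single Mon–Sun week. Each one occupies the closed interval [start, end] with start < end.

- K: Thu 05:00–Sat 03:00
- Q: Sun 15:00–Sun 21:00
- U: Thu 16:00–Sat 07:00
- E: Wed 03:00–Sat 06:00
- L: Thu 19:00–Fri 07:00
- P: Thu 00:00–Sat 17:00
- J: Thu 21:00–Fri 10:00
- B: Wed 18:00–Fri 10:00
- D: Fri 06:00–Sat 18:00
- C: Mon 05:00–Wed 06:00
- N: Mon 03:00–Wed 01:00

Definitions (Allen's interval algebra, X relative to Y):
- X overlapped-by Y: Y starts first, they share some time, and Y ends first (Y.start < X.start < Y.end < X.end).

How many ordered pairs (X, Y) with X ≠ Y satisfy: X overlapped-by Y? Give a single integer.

16

Checking all 110 ordered pairs for relation 'overlapped-by'; matching pairs in alphabetical order:
(C, N): C overlapped-by N ✓
(D, B): D overlapped-by B ✓
(D, E): D overlapped-by E ✓
(D, J): D overlapped-by J ✓
(D, K): D overlapped-by K ✓
(D, L): D overlapped-by L ✓
(D, P): D overlapped-by P ✓
(D, U): D overlapped-by U ✓
(E, C): E overlapped-by C ✓
(J, L): J overlapped-by L ✓
(K, B): K overlapped-by B ✓
(P, B): P overlapped-by B ✓
(P, E): P overlapped-by E ✓
(U, B): U overlapped-by B ✓
(U, E): U overlapped-by E ✓
(U, K): U overlapped-by K ✓
Count: 16.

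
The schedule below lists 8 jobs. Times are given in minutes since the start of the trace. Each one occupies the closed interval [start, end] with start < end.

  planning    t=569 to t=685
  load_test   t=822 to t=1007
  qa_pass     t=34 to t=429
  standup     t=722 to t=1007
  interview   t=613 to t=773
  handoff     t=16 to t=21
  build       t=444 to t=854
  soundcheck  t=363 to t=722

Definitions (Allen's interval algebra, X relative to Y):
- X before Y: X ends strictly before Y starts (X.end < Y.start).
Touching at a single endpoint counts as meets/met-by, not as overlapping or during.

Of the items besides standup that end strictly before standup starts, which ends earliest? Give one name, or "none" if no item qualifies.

Target standup = [t=722, t=1007].
build [t=444, t=854] → overlaps → excluded.
handoff [t=16, t=21] → before → candidate.
interview [t=613, t=773] → overlaps → excluded.
load_test [t=822, t=1007] → finishes → excluded.
planning [t=569, t=685] → before → candidate.
qa_pass [t=34, t=429] → before → candidate.
soundcheck [t=363, t=722] → meets → excluded.
Among candidates, earliest end is t=21 → handoff.

handoff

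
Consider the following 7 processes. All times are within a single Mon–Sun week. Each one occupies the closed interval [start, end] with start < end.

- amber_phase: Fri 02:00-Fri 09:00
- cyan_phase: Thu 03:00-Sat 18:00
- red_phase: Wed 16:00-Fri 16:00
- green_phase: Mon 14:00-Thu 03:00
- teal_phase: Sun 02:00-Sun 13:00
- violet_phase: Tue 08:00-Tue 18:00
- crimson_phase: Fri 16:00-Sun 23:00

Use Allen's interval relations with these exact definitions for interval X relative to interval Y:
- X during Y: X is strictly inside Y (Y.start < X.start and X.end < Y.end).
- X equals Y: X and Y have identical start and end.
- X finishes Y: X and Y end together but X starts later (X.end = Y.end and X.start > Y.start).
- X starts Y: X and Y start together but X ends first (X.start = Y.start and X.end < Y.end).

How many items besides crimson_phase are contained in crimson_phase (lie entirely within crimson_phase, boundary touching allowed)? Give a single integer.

1

Target crimson_phase = [Fri 16:00, Sun 23:00].
amber_phase [Fri 02:00, Fri 09:00] → before → no.
cyan_phase [Thu 03:00, Sat 18:00] → overlaps → no.
green_phase [Mon 14:00, Thu 03:00] → before → no.
red_phase [Wed 16:00, Fri 16:00] → meets → no.
teal_phase [Sun 02:00, Sun 13:00] → during → counts.
violet_phase [Tue 08:00, Tue 18:00] → before → no.
Total: 1.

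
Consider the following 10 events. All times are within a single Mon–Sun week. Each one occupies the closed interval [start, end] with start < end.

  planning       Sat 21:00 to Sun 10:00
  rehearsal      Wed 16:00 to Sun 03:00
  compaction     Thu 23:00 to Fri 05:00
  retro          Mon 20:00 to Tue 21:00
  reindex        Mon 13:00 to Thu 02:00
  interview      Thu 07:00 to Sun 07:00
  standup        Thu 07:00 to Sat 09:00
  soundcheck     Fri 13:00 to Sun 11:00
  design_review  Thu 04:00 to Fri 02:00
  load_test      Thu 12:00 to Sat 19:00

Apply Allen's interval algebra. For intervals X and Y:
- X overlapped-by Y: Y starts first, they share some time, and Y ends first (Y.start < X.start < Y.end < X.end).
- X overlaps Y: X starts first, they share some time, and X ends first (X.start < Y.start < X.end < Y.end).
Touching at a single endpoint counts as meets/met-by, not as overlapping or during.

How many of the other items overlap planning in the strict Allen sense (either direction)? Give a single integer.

Target planning = [Sat 21:00, Sun 10:00].
compaction [Thu 23:00, Fri 05:00] → before → no.
design_review [Thu 04:00, Fri 02:00] → before → no.
interview [Thu 07:00, Sun 07:00] → overlaps → counts.
load_test [Thu 12:00, Sat 19:00] → before → no.
rehearsal [Wed 16:00, Sun 03:00] → overlaps → counts.
reindex [Mon 13:00, Thu 02:00] → before → no.
retro [Mon 20:00, Tue 21:00] → before → no.
soundcheck [Fri 13:00, Sun 11:00] → contains → no.
standup [Thu 07:00, Sat 09:00] → before → no.
Total: 2.

2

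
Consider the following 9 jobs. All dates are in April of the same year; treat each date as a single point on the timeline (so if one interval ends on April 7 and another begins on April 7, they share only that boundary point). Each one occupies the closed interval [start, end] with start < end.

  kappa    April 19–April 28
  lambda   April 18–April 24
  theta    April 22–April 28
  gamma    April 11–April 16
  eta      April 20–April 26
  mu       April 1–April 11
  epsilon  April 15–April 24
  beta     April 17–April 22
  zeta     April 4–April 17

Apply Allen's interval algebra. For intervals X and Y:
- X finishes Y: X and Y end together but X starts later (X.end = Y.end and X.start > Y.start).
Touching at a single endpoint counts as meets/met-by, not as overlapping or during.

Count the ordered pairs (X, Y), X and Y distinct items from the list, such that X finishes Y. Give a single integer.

2

Checking all 72 ordered pairs for relation 'finishes'; matching pairs in alphabetical order:
(lambda, epsilon): lambda finishes epsilon ✓
(theta, kappa): theta finishes kappa ✓
Count: 2.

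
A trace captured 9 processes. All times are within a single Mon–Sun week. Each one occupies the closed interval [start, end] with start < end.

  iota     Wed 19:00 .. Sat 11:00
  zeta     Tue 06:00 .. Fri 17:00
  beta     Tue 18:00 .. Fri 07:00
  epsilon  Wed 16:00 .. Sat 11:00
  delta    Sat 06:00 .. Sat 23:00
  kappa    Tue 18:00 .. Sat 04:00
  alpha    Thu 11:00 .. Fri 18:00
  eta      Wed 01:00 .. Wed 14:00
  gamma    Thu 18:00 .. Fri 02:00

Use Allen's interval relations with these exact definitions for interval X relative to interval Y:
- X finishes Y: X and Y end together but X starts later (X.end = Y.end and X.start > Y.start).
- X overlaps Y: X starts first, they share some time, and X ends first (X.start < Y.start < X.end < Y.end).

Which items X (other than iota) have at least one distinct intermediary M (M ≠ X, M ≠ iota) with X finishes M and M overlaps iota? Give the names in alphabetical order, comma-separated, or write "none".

none

Target iota = [Wed 19:00, Sat 11:00].
Intermediaries M with M overlaps iota: beta, kappa, zeta.
Via beta — items with X finishes beta: none.
Via kappa — items with X finishes kappa: none.
Via zeta — items with X finishes zeta: none.
Union: none.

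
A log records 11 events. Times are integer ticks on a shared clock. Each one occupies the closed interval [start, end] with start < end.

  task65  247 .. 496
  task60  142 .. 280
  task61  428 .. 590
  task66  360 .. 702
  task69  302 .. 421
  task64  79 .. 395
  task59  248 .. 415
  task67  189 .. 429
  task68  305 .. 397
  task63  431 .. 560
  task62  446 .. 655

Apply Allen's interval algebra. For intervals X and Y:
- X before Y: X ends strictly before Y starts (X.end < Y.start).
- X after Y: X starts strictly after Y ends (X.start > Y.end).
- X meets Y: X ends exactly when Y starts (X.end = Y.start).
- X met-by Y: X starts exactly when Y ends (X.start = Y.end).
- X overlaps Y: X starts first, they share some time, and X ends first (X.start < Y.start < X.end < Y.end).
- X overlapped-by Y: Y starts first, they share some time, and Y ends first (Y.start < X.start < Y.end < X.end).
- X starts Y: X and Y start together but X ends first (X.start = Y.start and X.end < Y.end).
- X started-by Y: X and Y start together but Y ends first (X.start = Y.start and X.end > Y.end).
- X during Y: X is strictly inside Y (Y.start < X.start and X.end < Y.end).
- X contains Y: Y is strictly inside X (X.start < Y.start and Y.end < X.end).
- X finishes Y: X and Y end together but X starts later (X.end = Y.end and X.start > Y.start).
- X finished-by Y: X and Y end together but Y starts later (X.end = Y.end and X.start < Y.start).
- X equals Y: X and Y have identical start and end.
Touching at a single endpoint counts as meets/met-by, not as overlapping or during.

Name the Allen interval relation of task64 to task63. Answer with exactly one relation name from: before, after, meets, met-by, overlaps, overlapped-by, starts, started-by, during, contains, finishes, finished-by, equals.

before

task64 = [79, 395]; task63 = [431, 560].
Compare endpoints: task64.start < task63.start, task64.start < task63.end, task64.end < task63.start, task64.end < task63.end.
That pattern is 'before'.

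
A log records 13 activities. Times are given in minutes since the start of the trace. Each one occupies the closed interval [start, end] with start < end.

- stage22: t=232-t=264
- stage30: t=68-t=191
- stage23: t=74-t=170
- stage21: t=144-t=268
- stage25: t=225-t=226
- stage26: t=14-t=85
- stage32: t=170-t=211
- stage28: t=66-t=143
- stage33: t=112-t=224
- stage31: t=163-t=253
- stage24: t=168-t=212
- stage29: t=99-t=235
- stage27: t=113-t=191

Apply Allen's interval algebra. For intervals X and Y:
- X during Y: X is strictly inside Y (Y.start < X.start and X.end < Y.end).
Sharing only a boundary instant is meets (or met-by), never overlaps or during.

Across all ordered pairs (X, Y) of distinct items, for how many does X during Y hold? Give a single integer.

Checking all 156 ordered pairs for relation 'during'; matching pairs in alphabetical order:
(stage22, stage21): stage22 during stage21 ✓
(stage23, stage30): stage23 during stage30 ✓
(stage24, stage21): stage24 during stage21 ✓
(stage24, stage29): stage24 during stage29 ✓
(stage24, stage31): stage24 during stage31 ✓
(stage24, stage33): stage24 during stage33 ✓
(stage25, stage21): stage25 during stage21 ✓
(stage25, stage29): stage25 during stage29 ✓
(stage25, stage31): stage25 during stage31 ✓
(stage27, stage29): stage27 during stage29 ✓
(stage27, stage33): stage27 during stage33 ✓
(stage31, stage21): stage31 during stage21 ✓
(stage32, stage21): stage32 during stage21 ✓
(stage32, stage24): stage32 during stage24 ✓
(stage32, stage29): stage32 during stage29 ✓
(stage32, stage31): stage32 during stage31 ✓
(stage32, stage33): stage32 during stage33 ✓
(stage33, stage29): stage33 during stage29 ✓
Count: 18.

18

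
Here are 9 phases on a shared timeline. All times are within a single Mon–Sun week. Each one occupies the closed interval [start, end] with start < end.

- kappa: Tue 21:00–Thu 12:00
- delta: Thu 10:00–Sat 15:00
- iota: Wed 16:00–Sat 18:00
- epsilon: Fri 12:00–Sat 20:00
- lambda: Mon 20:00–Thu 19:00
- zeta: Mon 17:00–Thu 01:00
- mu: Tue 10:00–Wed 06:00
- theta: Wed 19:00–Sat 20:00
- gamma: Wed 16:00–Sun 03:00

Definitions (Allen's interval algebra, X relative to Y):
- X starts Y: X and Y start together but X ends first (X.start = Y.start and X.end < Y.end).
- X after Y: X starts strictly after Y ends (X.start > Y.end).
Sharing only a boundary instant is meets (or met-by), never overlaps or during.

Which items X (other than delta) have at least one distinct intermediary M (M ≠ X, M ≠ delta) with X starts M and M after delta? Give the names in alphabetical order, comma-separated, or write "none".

Target delta = [Thu 10:00, Sat 15:00].
Intermediaries M with M after delta: none.
Union: none.

none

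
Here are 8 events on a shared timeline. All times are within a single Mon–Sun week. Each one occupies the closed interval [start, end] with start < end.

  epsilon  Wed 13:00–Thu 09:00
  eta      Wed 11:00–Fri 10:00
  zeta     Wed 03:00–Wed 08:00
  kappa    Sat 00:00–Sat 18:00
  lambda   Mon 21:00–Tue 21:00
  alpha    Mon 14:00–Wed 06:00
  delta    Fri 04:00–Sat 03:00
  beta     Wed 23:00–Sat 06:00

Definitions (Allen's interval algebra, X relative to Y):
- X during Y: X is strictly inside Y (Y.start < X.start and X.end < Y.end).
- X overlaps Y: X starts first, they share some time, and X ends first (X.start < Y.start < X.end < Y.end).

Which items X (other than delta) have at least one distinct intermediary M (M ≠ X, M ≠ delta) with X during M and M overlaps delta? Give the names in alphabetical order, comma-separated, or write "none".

Target delta = [Fri 04:00, Sat 03:00].
Intermediaries M with M overlaps delta: eta.
Via eta — items with X during eta: epsilon.
Union: epsilon.

epsilon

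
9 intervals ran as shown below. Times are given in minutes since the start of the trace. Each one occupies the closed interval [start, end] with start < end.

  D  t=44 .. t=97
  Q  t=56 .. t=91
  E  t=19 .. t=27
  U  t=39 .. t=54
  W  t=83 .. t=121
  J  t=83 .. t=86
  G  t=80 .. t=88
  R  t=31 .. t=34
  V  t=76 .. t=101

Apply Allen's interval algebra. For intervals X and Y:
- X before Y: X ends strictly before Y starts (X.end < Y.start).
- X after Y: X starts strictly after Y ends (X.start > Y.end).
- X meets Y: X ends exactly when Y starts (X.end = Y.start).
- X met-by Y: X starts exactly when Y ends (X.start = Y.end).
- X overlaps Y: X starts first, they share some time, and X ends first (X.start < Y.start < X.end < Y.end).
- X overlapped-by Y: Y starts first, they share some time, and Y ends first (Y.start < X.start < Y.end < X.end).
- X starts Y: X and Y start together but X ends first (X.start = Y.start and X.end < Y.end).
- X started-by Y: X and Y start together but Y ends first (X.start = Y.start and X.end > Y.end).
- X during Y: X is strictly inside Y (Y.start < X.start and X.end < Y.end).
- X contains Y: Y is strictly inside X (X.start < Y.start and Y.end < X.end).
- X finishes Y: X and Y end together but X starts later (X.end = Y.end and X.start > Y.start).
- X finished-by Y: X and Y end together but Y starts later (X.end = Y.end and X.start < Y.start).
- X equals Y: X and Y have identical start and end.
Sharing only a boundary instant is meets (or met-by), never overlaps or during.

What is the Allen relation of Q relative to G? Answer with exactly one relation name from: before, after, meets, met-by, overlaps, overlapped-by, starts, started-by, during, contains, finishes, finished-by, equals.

contains

Q = [t=56, t=91]; G = [t=80, t=88].
Compare endpoints: Q.start < G.start, Q.start < G.end, Q.end > G.start, Q.end > G.end.
That pattern is 'contains'.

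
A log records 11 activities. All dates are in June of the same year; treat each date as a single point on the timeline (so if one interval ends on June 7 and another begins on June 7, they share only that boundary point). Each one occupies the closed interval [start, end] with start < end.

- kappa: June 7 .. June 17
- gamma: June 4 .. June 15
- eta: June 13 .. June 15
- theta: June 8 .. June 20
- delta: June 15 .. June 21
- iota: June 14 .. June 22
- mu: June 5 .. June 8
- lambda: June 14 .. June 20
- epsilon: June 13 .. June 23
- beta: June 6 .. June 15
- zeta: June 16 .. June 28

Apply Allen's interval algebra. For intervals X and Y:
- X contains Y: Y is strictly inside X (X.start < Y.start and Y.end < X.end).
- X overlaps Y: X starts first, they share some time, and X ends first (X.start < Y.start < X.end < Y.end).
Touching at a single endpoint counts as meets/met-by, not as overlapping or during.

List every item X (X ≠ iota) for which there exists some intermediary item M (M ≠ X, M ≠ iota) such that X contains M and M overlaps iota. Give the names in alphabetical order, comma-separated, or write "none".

kappa, theta

Target iota = [June 14, June 22].
Intermediaries M with M overlaps iota: beta, eta, gamma, kappa, theta.
Via beta — items with X contains beta: none.
Via eta — items with X contains eta: kappa, theta.
Via gamma — items with X contains gamma: none.
Via kappa — items with X contains kappa: none.
Via theta — items with X contains theta: none.
Union: kappa, theta.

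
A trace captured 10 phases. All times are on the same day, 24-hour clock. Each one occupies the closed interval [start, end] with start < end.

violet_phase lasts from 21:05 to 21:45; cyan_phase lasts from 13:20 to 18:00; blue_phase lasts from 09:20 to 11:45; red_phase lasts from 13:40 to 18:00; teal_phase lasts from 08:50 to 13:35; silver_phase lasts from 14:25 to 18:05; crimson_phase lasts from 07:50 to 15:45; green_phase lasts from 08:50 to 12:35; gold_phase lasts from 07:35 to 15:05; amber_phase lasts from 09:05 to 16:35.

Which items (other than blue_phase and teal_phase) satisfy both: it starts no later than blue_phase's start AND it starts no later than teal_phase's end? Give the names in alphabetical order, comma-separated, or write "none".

amber_phase, crimson_phase, gold_phase, green_phase

Conditions: its start is no later than blue_phase's start (X.start <= 09:20) AND its start is no later than teal_phase's end (X.start <= 13:35).
amber_phase: start 09:05 <= 09:20? ✓; start 09:05 <= 13:35? ✓ → yes.
crimson_phase: start 07:50 <= 09:20? ✓; start 07:50 <= 13:35? ✓ → yes.
cyan_phase: start 13:20 <= 09:20? ✗; start 13:20 <= 13:35? ✓ → no.
gold_phase: start 07:35 <= 09:20? ✓; start 07:35 <= 13:35? ✓ → yes.
green_phase: start 08:50 <= 09:20? ✓; start 08:50 <= 13:35? ✓ → yes.
red_phase: start 13:40 <= 09:20? ✗; start 13:40 <= 13:35? ✗ → no.
silver_phase: start 14:25 <= 09:20? ✗; start 14:25 <= 13:35? ✗ → no.
violet_phase: start 21:05 <= 09:20? ✗; start 21:05 <= 13:35? ✗ → no.
Result: amber_phase, crimson_phase, gold_phase, green_phase.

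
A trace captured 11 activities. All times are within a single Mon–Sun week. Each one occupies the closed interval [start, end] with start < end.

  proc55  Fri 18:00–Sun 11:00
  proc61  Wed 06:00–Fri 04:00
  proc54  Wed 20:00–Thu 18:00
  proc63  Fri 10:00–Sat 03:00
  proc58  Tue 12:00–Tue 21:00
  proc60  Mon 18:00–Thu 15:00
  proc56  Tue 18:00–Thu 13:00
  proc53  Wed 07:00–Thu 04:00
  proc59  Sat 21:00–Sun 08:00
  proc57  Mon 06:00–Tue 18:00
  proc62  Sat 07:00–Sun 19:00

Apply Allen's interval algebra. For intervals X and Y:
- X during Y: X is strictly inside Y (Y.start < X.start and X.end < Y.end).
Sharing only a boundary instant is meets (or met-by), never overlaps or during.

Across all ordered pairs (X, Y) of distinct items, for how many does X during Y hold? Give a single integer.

Checking all 110 ordered pairs for relation 'during'; matching pairs in alphabetical order:
(proc53, proc56): proc53 during proc56 ✓
(proc53, proc60): proc53 during proc60 ✓
(proc53, proc61): proc53 during proc61 ✓
(proc54, proc61): proc54 during proc61 ✓
(proc56, proc60): proc56 during proc60 ✓
(proc58, proc60): proc58 during proc60 ✓
(proc59, proc55): proc59 during proc55 ✓
(proc59, proc62): proc59 during proc62 ✓
Count: 8.

8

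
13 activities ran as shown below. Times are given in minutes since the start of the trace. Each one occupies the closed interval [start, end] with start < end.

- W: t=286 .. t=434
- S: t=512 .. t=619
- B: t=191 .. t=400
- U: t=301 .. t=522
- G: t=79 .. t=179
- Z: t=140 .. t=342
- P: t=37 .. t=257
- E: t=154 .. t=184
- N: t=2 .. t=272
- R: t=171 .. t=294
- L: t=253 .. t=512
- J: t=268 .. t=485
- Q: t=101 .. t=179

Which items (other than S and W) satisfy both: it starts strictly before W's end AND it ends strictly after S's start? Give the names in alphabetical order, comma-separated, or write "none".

U

Conditions: its start is strictly before W's end (X.start < t=434) AND its end is strictly after S's start (X.end > t=512).
B: start t=191 < t=434? ✓; end t=400 > t=512? ✗ → no.
E: start t=154 < t=434? ✓; end t=184 > t=512? ✗ → no.
G: start t=79 < t=434? ✓; end t=179 > t=512? ✗ → no.
J: start t=268 < t=434? ✓; end t=485 > t=512? ✗ → no.
L: start t=253 < t=434? ✓; end t=512 > t=512? ✗ → no.
N: start t=2 < t=434? ✓; end t=272 > t=512? ✗ → no.
P: start t=37 < t=434? ✓; end t=257 > t=512? ✗ → no.
Q: start t=101 < t=434? ✓; end t=179 > t=512? ✗ → no.
R: start t=171 < t=434? ✓; end t=294 > t=512? ✗ → no.
U: start t=301 < t=434? ✓; end t=522 > t=512? ✓ → yes.
Z: start t=140 < t=434? ✓; end t=342 > t=512? ✗ → no.
Result: U.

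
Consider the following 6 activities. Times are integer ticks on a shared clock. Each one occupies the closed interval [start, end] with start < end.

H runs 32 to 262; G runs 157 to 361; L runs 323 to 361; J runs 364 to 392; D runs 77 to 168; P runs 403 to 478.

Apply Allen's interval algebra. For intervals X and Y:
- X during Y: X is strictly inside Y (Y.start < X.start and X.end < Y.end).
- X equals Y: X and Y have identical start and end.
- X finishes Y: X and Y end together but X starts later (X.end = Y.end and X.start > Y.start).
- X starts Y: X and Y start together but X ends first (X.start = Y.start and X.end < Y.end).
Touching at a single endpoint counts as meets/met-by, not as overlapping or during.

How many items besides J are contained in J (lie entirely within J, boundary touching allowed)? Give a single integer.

0

Target J = [364, 392].
D [77, 168] → before → no.
G [157, 361] → before → no.
H [32, 262] → before → no.
L [323, 361] → before → no.
P [403, 478] → after → no.
Total: 0.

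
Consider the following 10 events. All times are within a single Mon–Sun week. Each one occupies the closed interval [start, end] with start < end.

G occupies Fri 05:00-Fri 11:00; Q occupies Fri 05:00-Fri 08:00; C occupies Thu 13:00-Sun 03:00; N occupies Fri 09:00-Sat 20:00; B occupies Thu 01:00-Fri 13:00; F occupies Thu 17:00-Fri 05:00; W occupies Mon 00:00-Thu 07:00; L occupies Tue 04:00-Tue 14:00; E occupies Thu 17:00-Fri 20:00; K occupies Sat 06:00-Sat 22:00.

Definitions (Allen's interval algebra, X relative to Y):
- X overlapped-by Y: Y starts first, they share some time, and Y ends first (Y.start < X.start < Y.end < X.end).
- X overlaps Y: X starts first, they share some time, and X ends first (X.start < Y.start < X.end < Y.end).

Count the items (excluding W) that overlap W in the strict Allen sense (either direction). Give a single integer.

1

Target W = [Mon 00:00, Thu 07:00].
B [Thu 01:00, Fri 13:00] → overlapped-by → counts.
C [Thu 13:00, Sun 03:00] → after → no.
E [Thu 17:00, Fri 20:00] → after → no.
F [Thu 17:00, Fri 05:00] → after → no.
G [Fri 05:00, Fri 11:00] → after → no.
K [Sat 06:00, Sat 22:00] → after → no.
L [Tue 04:00, Tue 14:00] → during → no.
N [Fri 09:00, Sat 20:00] → after → no.
Q [Fri 05:00, Fri 08:00] → after → no.
Total: 1.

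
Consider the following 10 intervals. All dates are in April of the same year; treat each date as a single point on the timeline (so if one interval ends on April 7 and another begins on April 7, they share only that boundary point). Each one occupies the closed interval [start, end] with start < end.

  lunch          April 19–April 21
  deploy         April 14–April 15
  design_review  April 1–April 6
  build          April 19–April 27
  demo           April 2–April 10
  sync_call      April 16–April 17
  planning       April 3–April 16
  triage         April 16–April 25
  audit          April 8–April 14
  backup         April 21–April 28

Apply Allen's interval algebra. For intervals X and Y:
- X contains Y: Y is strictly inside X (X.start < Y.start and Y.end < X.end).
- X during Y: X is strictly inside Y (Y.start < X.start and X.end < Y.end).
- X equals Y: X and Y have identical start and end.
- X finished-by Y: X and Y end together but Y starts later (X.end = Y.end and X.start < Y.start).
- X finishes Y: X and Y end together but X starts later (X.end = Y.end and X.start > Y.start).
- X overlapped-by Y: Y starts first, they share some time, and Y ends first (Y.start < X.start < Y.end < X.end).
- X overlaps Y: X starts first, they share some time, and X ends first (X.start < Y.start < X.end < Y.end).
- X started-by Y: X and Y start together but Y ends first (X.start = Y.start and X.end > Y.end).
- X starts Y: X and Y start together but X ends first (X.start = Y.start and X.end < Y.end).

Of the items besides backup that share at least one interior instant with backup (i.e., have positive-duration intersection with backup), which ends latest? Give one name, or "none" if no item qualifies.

build

Target backup = [April 21, April 28].
audit [April 8, April 14] → before → excluded.
build [April 19, April 27] → overlaps → candidate.
demo [April 2, April 10] → before → excluded.
deploy [April 14, April 15] → before → excluded.
design_review [April 1, April 6] → before → excluded.
lunch [April 19, April 21] → meets → excluded.
planning [April 3, April 16] → before → excluded.
sync_call [April 16, April 17] → before → excluded.
triage [April 16, April 25] → overlaps → candidate.
Among candidates, latest end is April 27 → build.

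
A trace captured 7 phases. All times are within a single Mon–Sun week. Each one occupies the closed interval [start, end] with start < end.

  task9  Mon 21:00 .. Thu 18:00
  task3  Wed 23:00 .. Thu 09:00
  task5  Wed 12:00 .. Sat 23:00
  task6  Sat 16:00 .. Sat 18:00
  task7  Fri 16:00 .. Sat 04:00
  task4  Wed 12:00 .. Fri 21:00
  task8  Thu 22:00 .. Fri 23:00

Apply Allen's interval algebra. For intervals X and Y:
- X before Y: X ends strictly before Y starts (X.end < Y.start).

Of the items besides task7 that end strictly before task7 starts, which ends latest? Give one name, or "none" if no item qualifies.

task9

Target task7 = [Fri 16:00, Sat 04:00].
task3 [Wed 23:00, Thu 09:00] → before → candidate.
task4 [Wed 12:00, Fri 21:00] → overlaps → excluded.
task5 [Wed 12:00, Sat 23:00] → contains → excluded.
task6 [Sat 16:00, Sat 18:00] → after → excluded.
task8 [Thu 22:00, Fri 23:00] → overlaps → excluded.
task9 [Mon 21:00, Thu 18:00] → before → candidate.
Among candidates, latest end is Thu 18:00 → task9.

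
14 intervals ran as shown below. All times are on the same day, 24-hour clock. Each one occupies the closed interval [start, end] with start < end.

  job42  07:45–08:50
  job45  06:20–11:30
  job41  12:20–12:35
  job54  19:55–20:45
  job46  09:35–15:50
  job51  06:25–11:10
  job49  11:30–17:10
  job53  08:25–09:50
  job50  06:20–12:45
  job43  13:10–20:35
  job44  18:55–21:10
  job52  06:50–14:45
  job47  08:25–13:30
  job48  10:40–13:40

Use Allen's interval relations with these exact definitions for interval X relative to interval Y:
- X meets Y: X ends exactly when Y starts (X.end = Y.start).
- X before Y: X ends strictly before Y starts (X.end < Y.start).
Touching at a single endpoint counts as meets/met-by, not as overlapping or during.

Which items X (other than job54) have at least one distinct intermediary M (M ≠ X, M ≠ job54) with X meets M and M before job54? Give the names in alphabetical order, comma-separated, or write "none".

job45

Target job54 = [19:55, 20:45].
Intermediaries M with M before job54: job41, job42, job45, job46, job47, job48, job49, job50, job51, job52, job53.
Via job41 — items with X meets job41: none.
Via job42 — items with X meets job42: none.
Via job45 — items with X meets job45: none.
Via job46 — items with X meets job46: none.
Via job47 — items with X meets job47: none.
Via job48 — items with X meets job48: none.
Via job49 — items with X meets job49: job45.
Via job50 — items with X meets job50: none.
Via job51 — items with X meets job51: none.
Via job52 — items with X meets job52: none.
Via job53 — items with X meets job53: none.
Union: job45.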